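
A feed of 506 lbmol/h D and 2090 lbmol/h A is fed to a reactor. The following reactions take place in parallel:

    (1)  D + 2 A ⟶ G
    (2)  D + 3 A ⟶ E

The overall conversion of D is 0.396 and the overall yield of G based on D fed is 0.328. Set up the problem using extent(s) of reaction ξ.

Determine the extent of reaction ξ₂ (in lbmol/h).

ξ₂ = 34.4 lbmol/h

Yield of G: 1ξ₁ / 506 = 0.328 → ξ₁ = 166 lbmol/h.
Conversion of D: 1ξ₁ + 1ξ₂ = 0.396 × 506 = 200.4 → ξ₂ = 34.41 lbmol/h.
Outlet amounts (n = n₀ + Σ ν·ξ):
  D: 506 − 1(166) − 1(34.41) = 305.6
  A: 2090 − 2(166) − 3(34.41) = 1655
  G: 0 + 1(166) = 166
  E: 0 + 1(34.41) = 34.41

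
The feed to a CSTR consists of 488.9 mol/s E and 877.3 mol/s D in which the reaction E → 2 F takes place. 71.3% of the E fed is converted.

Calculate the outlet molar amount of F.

697 mol/s

E reacted = 0.713 × 488.9 = 348.6 mol/s; ν_E = −1, so ξ = 348.6/1 = 348.6 mol/s.
Outlet amounts (n = n₀ + ν ξ):
  E: 488.9 − 1(348.6) = 140.3
  F: 0 + 2(348.6) = 697.2
  D: 877.3 (inert)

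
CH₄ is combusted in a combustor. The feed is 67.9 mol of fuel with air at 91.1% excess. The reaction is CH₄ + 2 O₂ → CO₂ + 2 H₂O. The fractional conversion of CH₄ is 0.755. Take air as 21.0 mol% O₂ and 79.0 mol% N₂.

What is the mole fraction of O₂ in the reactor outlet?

Stoichiometric O₂ = 2 × 67.9 = 135.8 mol; O₂ fed = 135.8 × 1.911 = 259.5 mol.
N₂ fed = 259.5 × 79/21 = 976.3 mol.
Fuel reacted = 0.755 × 67.9 → ξ = 51.26 mol.
Outlet (n = n₀ + ν ξ):
  CH₄: 67.9 − 1(51.26) = 16.64
  O₂: 259.5 − 2(51.26) = 157
  N₂: 976.3 (inert)
  CO₂: 0 + 1(51.26) = 51.26
  H₂O: 0 + 2(51.26) = 102.5
Total out = 1304 mol; y_O₂ = 157 / 1304 = 0.1204.

0.12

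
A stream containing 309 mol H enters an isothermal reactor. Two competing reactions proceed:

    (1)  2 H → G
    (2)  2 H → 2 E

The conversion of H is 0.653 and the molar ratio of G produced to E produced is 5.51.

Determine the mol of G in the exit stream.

Conversion of H: H consumed = 0.653 × 309 = 201.8 mol = 2ξ₁ + 2ξ₂.
Selectivity: 1ξ₁ / (2ξ₂) = 5.51 → ξ₁ = 11.02 ξ₂.
Substitute: (2·11.02 + 2) ξ₂ = 201.8 → ξ₂ = 8.393 mol, ξ₁ = 92.5 mol.
Outlet amounts (n = n₀ + Σ ν·ξ):
  H: 309 − 2(92.5) − 2(8.393) = 107.2
  G: 0 + 1(92.5) = 92.5
  E: 0 + 2(8.393) = 16.79

92.5 mol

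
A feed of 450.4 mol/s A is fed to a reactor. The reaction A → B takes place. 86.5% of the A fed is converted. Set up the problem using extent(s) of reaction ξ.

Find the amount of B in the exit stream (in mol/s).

390 mol/s

A reacted = 0.865 × 450.4 = 389.6 mol/s; ν_A = −1, so ξ = 389.6/1 = 389.6 mol/s.
Outlet amounts (n = n₀ + ν ξ):
  A: 450.4 − 1(389.6) = 60.8
  B: 0 + 1(389.6) = 389.6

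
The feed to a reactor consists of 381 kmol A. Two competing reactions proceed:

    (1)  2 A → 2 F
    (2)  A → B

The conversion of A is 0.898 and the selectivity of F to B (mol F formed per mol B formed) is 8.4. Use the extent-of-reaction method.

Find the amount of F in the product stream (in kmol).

306 kmol

Conversion of A: A consumed = 0.898 × 381 = 342.1 kmol = 2ξ₁ + 1ξ₂.
Selectivity: 2ξ₁ / (1ξ₂) = 8.4 → ξ₁ = 4.2 ξ₂.
Substitute: (2·4.2 + 1) ξ₂ = 342.1 → ξ₂ = 36.4 kmol, ξ₁ = 152.9 kmol.
Outlet amounts (n = n₀ + Σ ν·ξ):
  A: 381 − 2(152.9) − 1(36.4) = 38.86
  F: 0 + 2(152.9) = 305.7
  B: 0 + 1(36.4) = 36.4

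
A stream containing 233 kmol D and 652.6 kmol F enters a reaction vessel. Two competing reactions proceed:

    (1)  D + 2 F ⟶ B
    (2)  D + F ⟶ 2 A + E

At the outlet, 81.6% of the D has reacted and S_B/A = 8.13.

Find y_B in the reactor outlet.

0.333

Conversion of D: D consumed = 0.816 × 233 = 190.1 kmol = 1ξ₁ + 1ξ₂.
Selectivity: 1ξ₁ / (2ξ₂) = 8.13 → ξ₁ = 16.26 ξ₂.
Substitute: (1·16.26 + 1) ξ₂ = 190.1 → ξ₂ = 11.02 kmol, ξ₁ = 179.1 kmol.
Outlet amounts (n = n₀ + Σ ν·ξ):
  D: 233 − 1(179.1) − 1(11.02) = 42.87
  F: 652.6 − 2(179.1) − 1(11.02) = 283.4
  B: 0 + 1(179.1) = 179.1
  A: 0 + 2(11.02) = 22.03
  E: 0 + 1(11.02) = 11.02
Total out = 538.4 kmol; y_B = 179.1 / 538.4 = 0.3327.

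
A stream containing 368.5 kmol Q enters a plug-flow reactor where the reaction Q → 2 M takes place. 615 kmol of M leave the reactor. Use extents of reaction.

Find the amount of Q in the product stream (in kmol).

61 kmol

For M: n = n₀ + 2ξ → 615 = 0 + 2ξ, giving ξ = 307.5 kmol.
Outlet amounts (n = n₀ + ν ξ):
  Q: 368.5 − 1(307.5) = 61
  M: 0 + 2(307.5) = 615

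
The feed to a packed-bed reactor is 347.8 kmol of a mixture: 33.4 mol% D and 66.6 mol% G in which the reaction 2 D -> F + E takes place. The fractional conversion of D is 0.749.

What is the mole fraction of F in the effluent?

0.125

D reacted = 0.749 × 116.2 = 87.01 kmol; ν_D = −2, so ξ = 87.01/2 = 43.5 kmol.
Outlet amounts (n = n₀ + ν ξ):
  D: 116.2 − 2(43.5) = 29.16
  F: 0 + 1(43.5) = 43.5
  E: 0 + 1(43.5) = 43.5
  G: 231.6 (inert)
Total out = 347.8 kmol; y_F = 43.5 / 347.8 = 0.1251.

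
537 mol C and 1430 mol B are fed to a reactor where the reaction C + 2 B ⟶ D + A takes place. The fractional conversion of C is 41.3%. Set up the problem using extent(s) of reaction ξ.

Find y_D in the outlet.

0.127

C reacted = 0.413 × 537 = 221.8 mol; ν_C = −1, so ξ = 221.8/1 = 221.8 mol.
Outlet amounts (n = n₀ + ν ξ):
  C: 537 − 1(221.8) = 315.2
  B: 1430 − 2(221.8) = 986.4
  D: 0 + 1(221.8) = 221.8
  A: 0 + 1(221.8) = 221.8
Total out = 1745 mol; y_D = 221.8 / 1745 = 0.1271.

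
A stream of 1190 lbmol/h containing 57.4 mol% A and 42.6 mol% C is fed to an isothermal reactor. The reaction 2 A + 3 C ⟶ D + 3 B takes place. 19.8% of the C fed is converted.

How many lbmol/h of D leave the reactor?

33.5 lbmol/h

C reacted = 0.198 × 506.9 = 100.4 lbmol/h; ν_C = −3, so ξ = 100.4/3 = 33.46 lbmol/h.
Outlet amounts (n = n₀ + ν ξ):
  A: 683.1 − 2(33.46) = 616.1
  C: 506.9 − 3(33.46) = 406.6
  D: 0 + 1(33.46) = 33.46
  B: 0 + 3(33.46) = 100.4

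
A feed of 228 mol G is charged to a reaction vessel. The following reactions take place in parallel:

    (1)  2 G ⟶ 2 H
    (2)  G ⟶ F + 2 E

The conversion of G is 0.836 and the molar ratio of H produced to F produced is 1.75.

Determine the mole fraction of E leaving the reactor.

0.378

Conversion of G: G consumed = 0.836 × 228 = 190.6 mol = 2ξ₁ + 1ξ₂.
Selectivity: 2ξ₁ / (1ξ₂) = 1.75 → ξ₁ = 0.875 ξ₂.
Substitute: (2·0.875 + 1) ξ₂ = 190.6 → ξ₂ = 69.31 mol, ξ₁ = 60.65 mol.
Outlet amounts (n = n₀ + Σ ν·ξ):
  G: 228 − 2(60.65) − 1(69.31) = 37.39
  H: 0 + 2(60.65) = 121.3
  F: 0 + 1(69.31) = 69.31
  E: 0 + 2(69.31) = 138.6
Total out = 366.6 mol; y_E = 138.6 / 366.6 = 0.3781.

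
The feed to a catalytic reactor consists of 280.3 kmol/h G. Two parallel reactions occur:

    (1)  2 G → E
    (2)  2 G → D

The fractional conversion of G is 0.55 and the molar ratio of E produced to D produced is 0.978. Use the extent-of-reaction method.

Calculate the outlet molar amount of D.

Conversion of G: G consumed = 0.55 × 280.3 = 154.2 kmol/h = 2ξ₁ + 2ξ₂.
Selectivity: 1ξ₁ / (1ξ₂) = 0.978 → ξ₁ = 0.978 ξ₂.
Substitute: (2·0.978 + 2) ξ₂ = 154.2 → ξ₂ = 38.97 kmol/h, ξ₁ = 38.11 kmol/h.
Outlet amounts (n = n₀ + Σ ν·ξ):
  G: 280.3 − 2(38.11) − 2(38.97) = 126.1
  E: 0 + 1(38.11) = 38.11
  D: 0 + 1(38.97) = 38.97

39 kmol/h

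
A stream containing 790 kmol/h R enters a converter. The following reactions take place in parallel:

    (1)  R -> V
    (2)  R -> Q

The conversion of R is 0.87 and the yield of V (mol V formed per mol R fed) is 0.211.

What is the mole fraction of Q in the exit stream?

0.659

Yield of V: 1ξ₁ / 790 = 0.211 → ξ₁ = 166.7 kmol/h.
Conversion of R: 1ξ₁ + 1ξ₂ = 0.87 × 790 = 687.3 → ξ₂ = 520.6 kmol/h.
Outlet amounts (n = n₀ + Σ ν·ξ):
  R: 790 − 1(166.7) − 1(520.6) = 102.7
  V: 0 + 1(166.7) = 166.7
  Q: 0 + 1(520.6) = 520.6
Total out = 790 kmol/h; y_Q = 520.6 / 790 = 0.659.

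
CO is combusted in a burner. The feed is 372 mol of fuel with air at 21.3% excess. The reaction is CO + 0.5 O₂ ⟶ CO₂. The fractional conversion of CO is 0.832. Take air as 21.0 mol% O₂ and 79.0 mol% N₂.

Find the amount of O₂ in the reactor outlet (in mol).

70.9 mol

Stoichiometric O₂ = 0.5 × 372 = 186 mol; O₂ fed = 186 × 1.213 = 225.6 mol.
N₂ fed = 225.6 × 79/21 = 848.8 mol.
Fuel reacted = 0.832 × 372 → ξ = 309.5 mol.
Outlet (n = n₀ + ν ξ):
  CO: 372 − 1(309.5) = 62.5
  O₂: 225.6 − 0.5(309.5) = 70.87
  N₂: 848.8 (inert)
  CO₂: 0 + 1(309.5) = 309.5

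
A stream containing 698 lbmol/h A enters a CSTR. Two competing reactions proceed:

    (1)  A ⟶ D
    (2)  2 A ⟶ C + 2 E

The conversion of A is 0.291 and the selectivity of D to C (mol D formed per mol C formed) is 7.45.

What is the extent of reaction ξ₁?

ξ₁ = 160 lbmol/h

Conversion of A: A consumed = 0.291 × 698 = 203.1 lbmol/h = 1ξ₁ + 2ξ₂.
Selectivity: 1ξ₁ / (1ξ₂) = 7.45 → ξ₁ = 7.45 ξ₂.
Substitute: (1·7.45 + 2) ξ₂ = 203.1 → ξ₂ = 21.49 lbmol/h, ξ₁ = 160.1 lbmol/h.
Outlet amounts (n = n₀ + Σ ν·ξ):
  A: 698 − 1(160.1) − 2(21.49) = 494.9
  D: 0 + 1(160.1) = 160.1
  C: 0 + 1(21.49) = 21.49
  E: 0 + 2(21.49) = 42.99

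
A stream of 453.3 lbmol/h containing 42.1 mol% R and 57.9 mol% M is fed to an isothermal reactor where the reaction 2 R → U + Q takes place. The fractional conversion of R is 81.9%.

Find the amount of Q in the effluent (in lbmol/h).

78.1 lbmol/h

R reacted = 0.819 × 190.8 = 156.3 lbmol/h; ν_R = −2, so ξ = 156.3/2 = 78.15 lbmol/h.
Outlet amounts (n = n₀ + ν ξ):
  R: 190.8 − 2(78.15) = 34.54
  U: 0 + 1(78.15) = 78.15
  Q: 0 + 1(78.15) = 78.15
  M: 262.5 (inert)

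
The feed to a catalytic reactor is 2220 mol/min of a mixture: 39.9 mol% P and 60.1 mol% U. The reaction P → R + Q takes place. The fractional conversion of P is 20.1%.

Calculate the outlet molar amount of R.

P reacted = 0.201 × 885.8 = 178 mol/min; ν_P = −1, so ξ = 178/1 = 178 mol/min.
Outlet amounts (n = n₀ + ν ξ):
  P: 885.8 − 1(178) = 707.7
  R: 0 + 1(178) = 178
  Q: 0 + 1(178) = 178
  U: 1334 (inert)

178 mol/min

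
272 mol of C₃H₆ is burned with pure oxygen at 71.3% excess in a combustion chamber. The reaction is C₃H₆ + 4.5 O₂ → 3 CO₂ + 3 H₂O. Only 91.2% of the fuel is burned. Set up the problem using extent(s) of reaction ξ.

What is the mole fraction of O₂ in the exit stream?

Stoichiometric O₂ = 4.5 × 272 = 1224 mol; O₂ fed = 1224 × 1.713 = 2097 mol.
Fuel reacted = 0.912 × 272 → ξ = 248.1 mol.
Outlet (n = n₀ + ν ξ):
  C₃H₆: 272 − 1(248.1) = 23.94
  O₂: 2097 − 4.5(248.1) = 980.4
  CO₂: 0 + 3(248.1) = 744.2
  H₂O: 0 + 3(248.1) = 744.2
Total out = 2493 mol; y_O₂ = 980.4 / 2493 = 0.3933.

0.393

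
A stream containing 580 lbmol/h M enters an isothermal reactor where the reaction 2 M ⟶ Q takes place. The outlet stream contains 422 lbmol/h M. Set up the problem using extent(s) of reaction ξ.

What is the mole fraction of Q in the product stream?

For M: n = n₀ − 2ξ → 422 = 580 − 2ξ, giving ξ = 79 lbmol/h.
Outlet amounts (n = n₀ + ν ξ):
  M: 580 − 2(79) = 422
  Q: 0 + 1(79) = 79
Total out = 501 lbmol/h; y_Q = 79 / 501 = 0.1577.

0.158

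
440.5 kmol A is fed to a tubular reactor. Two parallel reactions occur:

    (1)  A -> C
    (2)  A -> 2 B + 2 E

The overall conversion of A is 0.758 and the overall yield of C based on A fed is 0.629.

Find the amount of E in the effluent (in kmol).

114 kmol

Yield of C: 1ξ₁ / 440.5 = 0.629 → ξ₁ = 277.1 kmol.
Conversion of A: 1ξ₁ + 1ξ₂ = 0.758 × 440.5 = 333.9 → ξ₂ = 56.82 kmol.
Outlet amounts (n = n₀ + Σ ν·ξ):
  A: 440.5 − 1(277.1) − 1(56.82) = 106.6
  C: 0 + 1(277.1) = 277.1
  B: 0 + 2(56.82) = 113.6
  E: 0 + 2(56.82) = 113.6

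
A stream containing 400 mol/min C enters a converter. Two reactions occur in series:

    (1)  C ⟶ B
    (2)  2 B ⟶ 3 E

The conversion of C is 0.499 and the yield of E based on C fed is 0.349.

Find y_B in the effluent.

0.239

Conversion of C: C consumed = 1ξ₁ = 0.499 × 400 → ξ₁ = 199.6 mol/min.
Yield of E: 3ξ₂ / 400 = 0.349 → ξ₂ = 46.53 mol/min.
Outlet amounts (n = n₀ + Σ ν·ξ):
  C: 400 − 1(199.6) = 200.4
  B: 0 + 1(199.6) − 2(46.53) = 106.5
  E: 0 + 3(46.53) = 139.6
Total out = 446.5 mol/min; y_B = 106.5 / 446.5 = 0.2386.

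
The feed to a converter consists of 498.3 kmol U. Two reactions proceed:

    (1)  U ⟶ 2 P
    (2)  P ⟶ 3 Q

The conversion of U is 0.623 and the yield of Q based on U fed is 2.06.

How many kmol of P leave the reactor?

279 kmol

Conversion of U: U consumed = 1ξ₁ = 0.623 × 498.3 → ξ₁ = 310.4 kmol.
Yield of Q: 3ξ₂ / 498.3 = 2.06 → ξ₂ = 342.2 kmol.
Outlet amounts (n = n₀ + Σ ν·ξ):
  U: 498.3 − 1(310.4) = 187.9
  P: 0 + 2(310.4) − 1(342.2) = 278.7
  Q: 0 + 3(342.2) = 1026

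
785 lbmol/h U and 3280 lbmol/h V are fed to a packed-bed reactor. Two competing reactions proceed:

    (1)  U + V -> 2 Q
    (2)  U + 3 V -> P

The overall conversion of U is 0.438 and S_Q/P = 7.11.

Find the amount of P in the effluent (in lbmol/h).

75.5 lbmol/h

Conversion of U: U consumed = 0.438 × 785 = 343.8 lbmol/h = 1ξ₁ + 1ξ₂.
Selectivity: 2ξ₁ / (1ξ₂) = 7.11 → ξ₁ = 3.555 ξ₂.
Substitute: (1·3.555 + 1) ξ₂ = 343.8 → ξ₂ = 75.48 lbmol/h, ξ₁ = 268.3 lbmol/h.
Outlet amounts (n = n₀ + Σ ν·ξ):
  U: 785 − 1(268.3) − 1(75.48) = 441.2
  V: 3280 − 1(268.3) − 3(75.48) = 2785
  Q: 0 + 2(268.3) = 536.7
  P: 0 + 1(75.48) = 75.48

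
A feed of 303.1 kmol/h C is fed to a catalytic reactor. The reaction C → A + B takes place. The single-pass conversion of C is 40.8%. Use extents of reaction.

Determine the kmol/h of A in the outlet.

124 kmol/h

C reacted = 0.408 × 303.1 = 123.7 kmol/h; ν_C = −1, so ξ = 123.7/1 = 123.7 kmol/h.
Outlet amounts (n = n₀ + ν ξ):
  C: 303.1 − 1(123.7) = 179.4
  A: 0 + 1(123.7) = 123.7
  B: 0 + 1(123.7) = 123.7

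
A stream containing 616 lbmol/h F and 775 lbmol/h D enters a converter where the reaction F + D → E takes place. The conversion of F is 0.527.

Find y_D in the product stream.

0.422

F reacted = 0.527 × 616 = 324.6 lbmol/h; ν_F = −1, so ξ = 324.6/1 = 324.6 lbmol/h.
Outlet amounts (n = n₀ + ν ξ):
  F: 616 − 1(324.6) = 291.4
  D: 775 − 1(324.6) = 450.4
  E: 0 + 1(324.6) = 324.6
Total out = 1066 lbmol/h; y_D = 450.4 / 1066 = 0.4223.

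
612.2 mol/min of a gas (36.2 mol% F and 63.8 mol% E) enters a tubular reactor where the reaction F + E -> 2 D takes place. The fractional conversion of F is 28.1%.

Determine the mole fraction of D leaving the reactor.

0.203

F reacted = 0.281 × 221.6 = 62.27 mol/min; ν_F = −1, so ξ = 62.27/1 = 62.27 mol/min.
Outlet amounts (n = n₀ + ν ξ):
  F: 221.6 − 1(62.27) = 159.3
  E: 390.6 − 1(62.27) = 328.3
  D: 0 + 2(62.27) = 124.5
Total out = 612.2 mol/min; y_D = 124.5 / 612.2 = 0.2034.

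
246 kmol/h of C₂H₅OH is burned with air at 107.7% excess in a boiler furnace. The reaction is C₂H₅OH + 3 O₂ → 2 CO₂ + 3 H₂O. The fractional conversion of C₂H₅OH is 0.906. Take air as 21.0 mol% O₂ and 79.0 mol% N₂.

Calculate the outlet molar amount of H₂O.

669 kmol/h

Stoichiometric O₂ = 3 × 246 = 738 kmol/h; O₂ fed = 738 × 2.077 = 1533 kmol/h.
N₂ fed = 1533 × 79/21 = 5766 kmol/h.
Fuel reacted = 0.906 × 246 → ξ = 222.9 kmol/h.
Outlet (n = n₀ + ν ξ):
  C₂H₅OH: 246 − 1(222.9) = 23.12
  O₂: 1533 − 3(222.9) = 864.2
  N₂: 5766 (inert)
  CO₂: 0 + 2(222.9) = 445.8
  H₂O: 0 + 3(222.9) = 668.6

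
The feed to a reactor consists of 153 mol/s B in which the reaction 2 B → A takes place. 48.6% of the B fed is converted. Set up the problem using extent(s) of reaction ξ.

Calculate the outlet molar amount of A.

B reacted = 0.486 × 153 = 74.36 mol/s; ν_B = −2, so ξ = 74.36/2 = 37.18 mol/s.
Outlet amounts (n = n₀ + ν ξ):
  B: 153 − 2(37.18) = 78.64
  A: 0 + 1(37.18) = 37.18

37.2 mol/s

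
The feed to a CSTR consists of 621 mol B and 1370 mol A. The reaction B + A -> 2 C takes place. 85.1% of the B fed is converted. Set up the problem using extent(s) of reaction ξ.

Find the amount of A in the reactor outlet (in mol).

842 mol

B reacted = 0.851 × 621 = 528.5 mol; ν_B = −1, so ξ = 528.5/1 = 528.5 mol.
Outlet amounts (n = n₀ + ν ξ):
  B: 621 − 1(528.5) = 92.53
  A: 1370 − 1(528.5) = 841.5
  C: 0 + 2(528.5) = 1057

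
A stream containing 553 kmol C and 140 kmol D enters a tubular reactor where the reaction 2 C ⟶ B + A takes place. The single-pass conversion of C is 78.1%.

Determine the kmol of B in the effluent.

216 kmol

C reacted = 0.781 × 553 = 431.9 kmol; ν_C = −2, so ξ = 431.9/2 = 215.9 kmol.
Outlet amounts (n = n₀ + ν ξ):
  C: 553 − 2(215.9) = 121.1
  B: 0 + 1(215.9) = 215.9
  A: 0 + 1(215.9) = 215.9
  D: 140 (inert)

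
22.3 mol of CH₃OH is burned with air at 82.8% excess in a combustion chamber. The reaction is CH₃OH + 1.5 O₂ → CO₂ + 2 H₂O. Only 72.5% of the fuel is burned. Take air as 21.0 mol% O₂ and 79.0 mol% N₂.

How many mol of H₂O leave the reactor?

32.3 mol

Stoichiometric O₂ = 1.5 × 22.3 = 33.45 mol; O₂ fed = 33.45 × 1.828 = 61.15 mol.
N₂ fed = 61.15 × 79/21 = 230 mol.
Fuel reacted = 0.725 × 22.3 → ξ = 16.17 mol.
Outlet (n = n₀ + ν ξ):
  CH₃OH: 22.3 − 1(16.17) = 6.133
  O₂: 61.15 − 1.5(16.17) = 36.9
  N₂: 230 (inert)
  CO₂: 0 + 1(16.17) = 16.17
  H₂O: 0 + 2(16.17) = 32.34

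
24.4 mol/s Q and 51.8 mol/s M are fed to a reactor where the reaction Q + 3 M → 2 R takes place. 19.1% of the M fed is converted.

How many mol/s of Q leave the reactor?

M reacted = 0.191 × 51.8 = 9.894 mol/s; ν_M = −3, so ξ = 9.894/3 = 3.298 mol/s.
Outlet amounts (n = n₀ + ν ξ):
  Q: 24.4 − 1(3.298) = 21.1
  M: 51.8 − 3(3.298) = 41.91
  R: 0 + 2(3.298) = 6.596

21.1 mol/s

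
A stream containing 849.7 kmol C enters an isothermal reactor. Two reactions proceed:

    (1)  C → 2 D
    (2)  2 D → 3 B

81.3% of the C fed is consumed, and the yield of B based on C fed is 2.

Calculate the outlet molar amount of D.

Conversion of C: C consumed = 1ξ₁ = 0.813 × 849.7 → ξ₁ = 690.8 kmol.
Yield of B: 3ξ₂ / 849.7 = 2 → ξ₂ = 566.5 kmol.
Outlet amounts (n = n₀ + Σ ν·ξ):
  C: 849.7 − 1(690.8) = 158.9
  D: 0 + 2(690.8) − 2(566.5) = 248.7
  B: 0 + 3(566.5) = 1699

249 kmol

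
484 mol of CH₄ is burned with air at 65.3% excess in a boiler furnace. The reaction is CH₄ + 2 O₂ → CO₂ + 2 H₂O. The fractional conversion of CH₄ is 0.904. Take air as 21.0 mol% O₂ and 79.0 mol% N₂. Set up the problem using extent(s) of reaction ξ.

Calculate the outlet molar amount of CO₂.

438 mol

Stoichiometric O₂ = 2 × 484 = 968 mol; O₂ fed = 968 × 1.653 = 1600 mol.
N₂ fed = 1600 × 79/21 = 6019 mol.
Fuel reacted = 0.904 × 484 → ξ = 437.5 mol.
Outlet (n = n₀ + ν ξ):
  CH₄: 484 − 1(437.5) = 46.46
  O₂: 1600 − 2(437.5) = 725
  N₂: 6019 (inert)
  CO₂: 0 + 1(437.5) = 437.5
  H₂O: 0 + 2(437.5) = 875.1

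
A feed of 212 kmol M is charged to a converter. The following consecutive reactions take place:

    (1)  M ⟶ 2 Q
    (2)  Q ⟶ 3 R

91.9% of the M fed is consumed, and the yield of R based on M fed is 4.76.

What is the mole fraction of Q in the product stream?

0.0494

Conversion of M: M consumed = 1ξ₁ = 0.919 × 212 → ξ₁ = 194.8 kmol.
Yield of R: 3ξ₂ / 212 = 4.76 → ξ₂ = 336.4 kmol.
Outlet amounts (n = n₀ + Σ ν·ξ):
  M: 212 − 1(194.8) = 17.17
  Q: 0 + 2(194.8) − 1(336.4) = 53.28
  R: 0 + 3(336.4) = 1009
Total out = 1080 kmol; y_Q = 53.28 / 1080 = 0.04936.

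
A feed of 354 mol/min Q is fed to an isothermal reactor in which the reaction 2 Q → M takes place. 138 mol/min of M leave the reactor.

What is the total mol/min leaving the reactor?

216 mol/min

For M: n = n₀ + 1ξ → 138 = 0 + 1ξ, giving ξ = 138 mol/min.
Outlet amounts (n = n₀ + ν ξ):
  Q: 354 − 2(138) = 78
  M: 0 + 1(138) = 138
Total out = 78 + 138 = 216 mol/min.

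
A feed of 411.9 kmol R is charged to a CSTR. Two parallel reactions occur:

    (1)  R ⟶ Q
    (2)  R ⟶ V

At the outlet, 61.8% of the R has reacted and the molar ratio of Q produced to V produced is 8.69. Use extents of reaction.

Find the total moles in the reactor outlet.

412 kmol

Conversion of R: R consumed = 0.618 × 411.9 = 254.6 kmol = 1ξ₁ + 1ξ₂.
Selectivity: 1ξ₁ / (1ξ₂) = 8.69 → ξ₁ = 8.69 ξ₂.
Substitute: (1·8.69 + 1) ξ₂ = 254.6 → ξ₂ = 26.27 kmol, ξ₁ = 228.3 kmol.
Outlet amounts (n = n₀ + Σ ν·ξ):
  R: 411.9 − 1(228.3) − 1(26.27) = 157.3
  Q: 0 + 1(228.3) = 228.3
  V: 0 + 1(26.27) = 26.27
Total out = 157.3 + 228.3 + 26.27 = 411.9 kmol.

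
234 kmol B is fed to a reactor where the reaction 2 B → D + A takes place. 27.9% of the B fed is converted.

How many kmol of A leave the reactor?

32.6 kmol

B reacted = 0.279 × 234 = 65.29 kmol; ν_B = −2, so ξ = 65.29/2 = 32.64 kmol.
Outlet amounts (n = n₀ + ν ξ):
  B: 234 − 2(32.64) = 168.7
  D: 0 + 1(32.64) = 32.64
  A: 0 + 1(32.64) = 32.64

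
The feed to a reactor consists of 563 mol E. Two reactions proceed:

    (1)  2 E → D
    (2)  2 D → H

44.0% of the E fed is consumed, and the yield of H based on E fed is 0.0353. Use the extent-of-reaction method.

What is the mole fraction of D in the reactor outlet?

Conversion of E: E consumed = 2ξ₁ = 0.44 × 563 → ξ₁ = 123.9 mol.
Yield of H: 1ξ₂ / 563 = 0.0353 → ξ₂ = 19.87 mol.
Outlet amounts (n = n₀ + Σ ν·ξ):
  E: 563 − 2(123.9) = 315.3
  D: 0 + 1(123.9) − 2(19.87) = 84.11
  H: 0 + 1(19.87) = 19.87
Total out = 419.3 mol; y_D = 84.11 / 419.3 = 0.2006.

0.201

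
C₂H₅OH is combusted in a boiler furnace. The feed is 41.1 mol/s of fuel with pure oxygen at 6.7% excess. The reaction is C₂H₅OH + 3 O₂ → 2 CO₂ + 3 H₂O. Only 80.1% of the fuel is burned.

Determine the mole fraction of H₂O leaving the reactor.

0.48

Stoichiometric O₂ = 3 × 41.1 = 123.3 mol/s; O₂ fed = 123.3 × 1.067 = 131.6 mol/s.
Fuel reacted = 0.801 × 41.1 → ξ = 32.92 mol/s.
Outlet (n = n₀ + ν ξ):
  C₂H₅OH: 41.1 − 1(32.92) = 8.179
  O₂: 131.6 − 3(32.92) = 32.8
  CO₂: 0 + 2(32.92) = 65.84
  H₂O: 0 + 3(32.92) = 98.76
Total out = 205.6 mol/s; y_H₂O = 98.76 / 205.6 = 0.4804.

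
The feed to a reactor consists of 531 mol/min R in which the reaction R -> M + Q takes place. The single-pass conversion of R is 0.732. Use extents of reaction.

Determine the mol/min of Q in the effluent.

389 mol/min

R reacted = 0.732 × 531 = 388.7 mol/min; ν_R = −1, so ξ = 388.7/1 = 388.7 mol/min.
Outlet amounts (n = n₀ + ν ξ):
  R: 531 − 1(388.7) = 142.3
  M: 0 + 1(388.7) = 388.7
  Q: 0 + 1(388.7) = 388.7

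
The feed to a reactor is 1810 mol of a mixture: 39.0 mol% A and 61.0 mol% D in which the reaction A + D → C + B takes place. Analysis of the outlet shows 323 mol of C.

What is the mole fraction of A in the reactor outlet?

For C: n = n₀ + 1ξ → 323 = 0 + 1ξ, giving ξ = 323 mol.
Outlet amounts (n = n₀ + ν ξ):
  A: 705.9 − 1(323) = 382.9
  D: 1104 − 1(323) = 781.1
  C: 0 + 1(323) = 323
  B: 0 + 1(323) = 323
Total out = 1810 mol; y_A = 382.9 / 1810 = 0.2115.

0.212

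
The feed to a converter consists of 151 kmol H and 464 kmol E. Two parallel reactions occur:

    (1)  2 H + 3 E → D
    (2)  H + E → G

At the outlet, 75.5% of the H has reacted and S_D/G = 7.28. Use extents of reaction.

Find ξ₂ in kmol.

ξ₂ = 7.33 kmol

Conversion of H: H consumed = 0.755 × 151 = 114 kmol = 2ξ₁ + 1ξ₂.
Selectivity: 1ξ₁ / (1ξ₂) = 7.28 → ξ₁ = 7.28 ξ₂.
Substitute: (2·7.28 + 1) ξ₂ = 114 → ξ₂ = 7.327 kmol, ξ₁ = 53.34 kmol.
Outlet amounts (n = n₀ + Σ ν·ξ):
  H: 151 − 2(53.34) − 1(7.327) = 37
  E: 464 − 3(53.34) − 1(7.327) = 296.7
  D: 0 + 1(53.34) = 53.34
  G: 0 + 1(7.327) = 7.327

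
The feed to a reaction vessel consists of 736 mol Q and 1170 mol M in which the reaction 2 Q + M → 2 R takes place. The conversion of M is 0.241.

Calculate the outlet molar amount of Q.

M reacted = 0.241 × 1170 = 282 mol; ν_M = −1, so ξ = 282/1 = 282 mol.
Outlet amounts (n = n₀ + ν ξ):
  Q: 736 − 2(282) = 172.1
  M: 1170 − 1(282) = 888
  R: 0 + 2(282) = 563.9

172 mol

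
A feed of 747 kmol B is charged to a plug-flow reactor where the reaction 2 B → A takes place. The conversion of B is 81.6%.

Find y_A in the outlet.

B reacted = 0.816 × 747 = 609.6 kmol; ν_B = −2, so ξ = 609.6/2 = 304.8 kmol.
Outlet amounts (n = n₀ + ν ξ):
  B: 747 − 2(304.8) = 137.4
  A: 0 + 1(304.8) = 304.8
Total out = 442.2 kmol; y_A = 304.8 / 442.2 = 0.6892.

0.689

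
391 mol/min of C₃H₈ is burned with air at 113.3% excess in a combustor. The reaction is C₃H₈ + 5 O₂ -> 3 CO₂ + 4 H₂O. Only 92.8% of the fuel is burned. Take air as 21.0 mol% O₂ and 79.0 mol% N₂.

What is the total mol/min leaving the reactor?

20600 mol/min

Stoichiometric O₂ = 5 × 391 = 1955 mol/min; O₂ fed = 1955 × 2.133 = 4170 mol/min.
N₂ fed = 4170 × 79/21 = 15690 mol/min.
Fuel reacted = 0.928 × 391 → ξ = 362.8 mol/min.
Outlet (n = n₀ + ν ξ):
  C₃H₈: 391 − 1(362.8) = 28.15
  O₂: 4170 − 5(362.8) = 2356
  N₂: 15690 (inert)
  CO₂: 0 + 3(362.8) = 1089
  H₂O: 0 + 4(362.8) = 1451
Total out = 28.15 + 2356 + 15690 + 1089 + 1451 = 20610 mol/min.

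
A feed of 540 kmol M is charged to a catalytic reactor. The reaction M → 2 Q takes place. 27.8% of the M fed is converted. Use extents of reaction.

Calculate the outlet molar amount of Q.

300 kmol

M reacted = 0.278 × 540 = 150.1 kmol; ν_M = −1, so ξ = 150.1/1 = 150.1 kmol.
Outlet amounts (n = n₀ + ν ξ):
  M: 540 − 1(150.1) = 389.9
  Q: 0 + 2(150.1) = 300.2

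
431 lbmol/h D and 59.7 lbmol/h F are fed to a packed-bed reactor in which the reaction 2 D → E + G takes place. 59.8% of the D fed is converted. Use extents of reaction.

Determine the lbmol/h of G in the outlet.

129 lbmol/h

D reacted = 0.598 × 431 = 257.7 lbmol/h; ν_D = −2, so ξ = 257.7/2 = 128.9 lbmol/h.
Outlet amounts (n = n₀ + ν ξ):
  D: 431 − 2(128.9) = 173.3
  E: 0 + 1(128.9) = 128.9
  G: 0 + 1(128.9) = 128.9
  F: 59.7 (inert)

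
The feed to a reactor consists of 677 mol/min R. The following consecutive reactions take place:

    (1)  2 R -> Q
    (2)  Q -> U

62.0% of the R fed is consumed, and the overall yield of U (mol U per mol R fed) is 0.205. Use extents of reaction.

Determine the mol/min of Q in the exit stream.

Conversion of R: R consumed = 2ξ₁ = 0.62 × 677 → ξ₁ = 209.9 mol/min.
Yield of U: 1ξ₂ / 677 = 0.205 → ξ₂ = 138.8 mol/min.
Outlet amounts (n = n₀ + Σ ν·ξ):
  R: 677 − 2(209.9) = 257.3
  Q: 0 + 1(209.9) − 1(138.8) = 71.09
  U: 0 + 1(138.8) = 138.8

71.1 mol/min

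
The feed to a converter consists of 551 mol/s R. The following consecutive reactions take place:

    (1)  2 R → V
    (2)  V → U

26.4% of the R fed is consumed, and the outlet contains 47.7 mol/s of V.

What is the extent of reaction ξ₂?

Conversion of R: R consumed = 2ξ₁ = 0.264 × 551 → ξ₁ = 72.73 mol/s.
V balance: n_V = 0 + 1ξ₁ − 1ξ₂ = 47.7 → ξ₂ = (1·72.73 − 47.7)/1 = 25.03 mol/s.
Outlet amounts (n = n₀ + Σ ν·ξ):
  R: 551 − 2(72.73) = 405.5
  V: 0 + 1(72.73) − 1(25.03) = 47.7
  U: 0 + 1(25.03) = 25.03

ξ₂ = 25 mol/s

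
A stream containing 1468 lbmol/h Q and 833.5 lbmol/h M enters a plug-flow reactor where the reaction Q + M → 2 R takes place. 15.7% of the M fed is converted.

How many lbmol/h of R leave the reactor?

262 lbmol/h

M reacted = 0.157 × 833.5 = 130.9 lbmol/h; ν_M = −1, so ξ = 130.9/1 = 130.9 lbmol/h.
Outlet amounts (n = n₀ + ν ξ):
  Q: 1468 − 1(130.9) = 1337
  M: 833.5 − 1(130.9) = 702.6
  R: 0 + 2(130.9) = 261.7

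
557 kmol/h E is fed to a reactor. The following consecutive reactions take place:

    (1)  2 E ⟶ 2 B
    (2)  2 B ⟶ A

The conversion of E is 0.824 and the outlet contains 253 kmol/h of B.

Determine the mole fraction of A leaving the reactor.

Conversion of E: E consumed = 2ξ₁ = 0.824 × 557 → ξ₁ = 229.5 kmol/h.
B balance: n_B = 0 + 2ξ₁ − 2ξ₂ = 253 → ξ₂ = (2·229.5 − 253)/2 = 103 kmol/h.
Outlet amounts (n = n₀ + Σ ν·ξ):
  E: 557 − 2(229.5) = 98.03
  B: 0 + 2(229.5) − 2(103) = 253
  A: 0 + 1(103) = 103
Total out = 454 kmol/h; y_A = 103 / 454 = 0.2268.

0.227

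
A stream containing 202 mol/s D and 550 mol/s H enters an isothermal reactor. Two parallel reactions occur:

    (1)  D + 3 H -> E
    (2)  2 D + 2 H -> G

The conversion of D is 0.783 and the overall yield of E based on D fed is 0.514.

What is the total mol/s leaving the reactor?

359 mol/s

Yield of E: 1ξ₁ / 202 = 0.514 → ξ₁ = 103.8 mol/s.
Conversion of D: 1ξ₁ + 2ξ₂ = 0.783 × 202 = 158.2 → ξ₂ = 27.17 mol/s.
Outlet amounts (n = n₀ + Σ ν·ξ):
  D: 202 − 1(103.8) − 2(27.17) = 43.83
  H: 550 − 3(103.8) − 2(27.17) = 184.2
  E: 0 + 1(103.8) = 103.8
  G: 0 + 1(27.17) = 27.17
Total out = 43.83 + 184.2 + 103.8 + 27.17 = 359 mol/s.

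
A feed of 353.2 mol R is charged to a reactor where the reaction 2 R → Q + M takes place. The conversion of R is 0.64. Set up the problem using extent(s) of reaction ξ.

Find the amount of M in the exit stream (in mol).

R reacted = 0.64 × 353.2 = 226 mol; ν_R = −2, so ξ = 226/2 = 113 mol.
Outlet amounts (n = n₀ + ν ξ):
  R: 353.2 − 2(113) = 127.2
  Q: 0 + 1(113) = 113
  M: 0 + 1(113) = 113

113 mol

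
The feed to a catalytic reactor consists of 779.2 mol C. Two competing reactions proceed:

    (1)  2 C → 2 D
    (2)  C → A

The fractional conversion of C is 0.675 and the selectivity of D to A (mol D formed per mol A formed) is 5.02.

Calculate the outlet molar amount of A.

87.4 mol

Conversion of C: C consumed = 0.675 × 779.2 = 526 mol = 2ξ₁ + 1ξ₂.
Selectivity: 2ξ₁ / (1ξ₂) = 5.02 → ξ₁ = 2.51 ξ₂.
Substitute: (2·2.51 + 1) ξ₂ = 526 → ξ₂ = 87.37 mol, ξ₁ = 219.3 mol.
Outlet amounts (n = n₀ + Σ ν·ξ):
  C: 779.2 − 2(219.3) − 1(87.37) = 253.2
  D: 0 + 2(219.3) = 438.6
  A: 0 + 1(87.37) = 87.37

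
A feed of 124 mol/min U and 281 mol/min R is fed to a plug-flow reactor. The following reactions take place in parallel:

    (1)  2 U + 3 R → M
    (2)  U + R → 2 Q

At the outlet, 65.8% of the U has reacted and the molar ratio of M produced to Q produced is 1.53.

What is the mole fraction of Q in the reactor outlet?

0.0866

Conversion of U: U consumed = 0.658 × 124 = 81.59 mol/min = 2ξ₁ + 1ξ₂.
Selectivity: 1ξ₁ / (2ξ₂) = 1.53 → ξ₁ = 3.06 ξ₂.
Substitute: (2·3.06 + 1) ξ₂ = 81.59 → ξ₂ = 11.46 mol/min, ξ₁ = 35.07 mol/min.
Outlet amounts (n = n₀ + Σ ν·ξ):
  U: 124 − 2(35.07) − 1(11.46) = 42.41
  R: 281 − 3(35.07) − 1(11.46) = 164.3
  M: 0 + 1(35.07) = 35.07
  Q: 0 + 2(11.46) = 22.92
Total out = 264.7 mol/min; y_Q = 22.92 / 264.7 = 0.08657.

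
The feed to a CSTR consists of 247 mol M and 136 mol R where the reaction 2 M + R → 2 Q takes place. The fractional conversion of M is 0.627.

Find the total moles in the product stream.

M reacted = 0.627 × 247 = 154.9 mol; ν_M = −2, so ξ = 154.9/2 = 77.43 mol.
Outlet amounts (n = n₀ + ν ξ):
  M: 247 − 2(77.43) = 92.13
  R: 136 − 1(77.43) = 58.57
  Q: 0 + 2(77.43) = 154.9
Total out = 92.13 + 58.57 + 154.9 = 305.6 mol.

306 mol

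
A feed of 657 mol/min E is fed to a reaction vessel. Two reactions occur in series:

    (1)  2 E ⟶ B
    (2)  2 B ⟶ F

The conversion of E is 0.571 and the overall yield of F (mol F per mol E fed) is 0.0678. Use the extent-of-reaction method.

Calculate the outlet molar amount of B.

Conversion of E: E consumed = 2ξ₁ = 0.571 × 657 → ξ₁ = 187.6 mol/min.
Yield of F: 1ξ₂ / 657 = 0.0678 → ξ₂ = 44.54 mol/min.
Outlet amounts (n = n₀ + Σ ν·ξ):
  E: 657 − 2(187.6) = 281.9
  B: 0 + 1(187.6) − 2(44.54) = 98.48
  F: 0 + 1(44.54) = 44.54

98.5 mol/min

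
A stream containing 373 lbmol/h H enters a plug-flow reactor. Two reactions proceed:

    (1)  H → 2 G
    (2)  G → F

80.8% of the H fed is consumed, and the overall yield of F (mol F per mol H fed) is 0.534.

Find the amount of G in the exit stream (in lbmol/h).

404 lbmol/h

Conversion of H: H consumed = 1ξ₁ = 0.808 × 373 → ξ₁ = 301.4 lbmol/h.
Yield of F: 1ξ₂ / 373 = 0.534 → ξ₂ = 199.2 lbmol/h.
Outlet amounts (n = n₀ + Σ ν·ξ):
  H: 373 − 1(301.4) = 71.62
  G: 0 + 2(301.4) − 1(199.2) = 403.6
  F: 0 + 1(199.2) = 199.2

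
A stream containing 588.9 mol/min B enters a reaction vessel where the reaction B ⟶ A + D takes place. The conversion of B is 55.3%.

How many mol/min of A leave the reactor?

326 mol/min

B reacted = 0.553 × 588.9 = 325.7 mol/min; ν_B = −1, so ξ = 325.7/1 = 325.7 mol/min.
Outlet amounts (n = n₀ + ν ξ):
  B: 588.9 − 1(325.7) = 263.2
  A: 0 + 1(325.7) = 325.7
  D: 0 + 1(325.7) = 325.7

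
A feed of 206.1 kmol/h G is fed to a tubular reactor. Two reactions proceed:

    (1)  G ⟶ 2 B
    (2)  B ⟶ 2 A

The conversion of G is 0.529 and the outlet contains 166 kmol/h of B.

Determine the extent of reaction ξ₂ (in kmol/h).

Conversion of G: G consumed = 1ξ₁ = 0.529 × 206.1 → ξ₁ = 109 kmol/h.
B balance: n_B = 0 + 2ξ₁ − 1ξ₂ = 166 → ξ₂ = (2·109 − 166)/1 = 52.05 kmol/h.
Outlet amounts (n = n₀ + Σ ν·ξ):
  G: 206.1 − 1(109) = 97.07
  B: 0 + 2(109) − 1(52.05) = 166
  A: 0 + 2(52.05) = 104.1

ξ₂ = 52.1 kmol/h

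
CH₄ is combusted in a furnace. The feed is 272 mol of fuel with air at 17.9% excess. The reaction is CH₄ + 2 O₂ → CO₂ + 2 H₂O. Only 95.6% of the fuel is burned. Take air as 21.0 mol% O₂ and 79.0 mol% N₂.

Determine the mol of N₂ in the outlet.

Stoichiometric O₂ = 2 × 272 = 544 mol; O₂ fed = 544 × 1.179 = 641.4 mol.
N₂ fed = 641.4 × 79/21 = 2413 mol.
Fuel reacted = 0.956 × 272 → ξ = 260 mol.
Outlet (n = n₀ + ν ξ):
  CH₄: 272 − 1(260) = 11.97
  O₂: 641.4 − 2(260) = 121.3
  N₂: 2413 (inert)
  CO₂: 0 + 1(260) = 260
  H₂O: 0 + 2(260) = 520.1

2410 mol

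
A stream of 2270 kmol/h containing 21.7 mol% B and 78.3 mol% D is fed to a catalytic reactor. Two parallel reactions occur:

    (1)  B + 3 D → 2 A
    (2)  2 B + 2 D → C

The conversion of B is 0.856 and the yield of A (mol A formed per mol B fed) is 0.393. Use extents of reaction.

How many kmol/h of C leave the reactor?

Yield of A: 2ξ₁ / 492.6 = 0.393 → ξ₁ = 96.79 kmol/h.
Conversion of B: 1ξ₁ + 2ξ₂ = 0.856 × 492.6 = 421.7 → ξ₂ = 162.4 kmol/h.
Outlet amounts (n = n₀ + Σ ν·ξ):
  B: 492.6 − 1(96.79) − 2(162.4) = 70.93
  D: 1777 − 3(96.79) − 2(162.4) = 1162
  A: 0 + 2(96.79) = 193.6
  C: 0 + 1(162.4) = 162.4

162 kmol/h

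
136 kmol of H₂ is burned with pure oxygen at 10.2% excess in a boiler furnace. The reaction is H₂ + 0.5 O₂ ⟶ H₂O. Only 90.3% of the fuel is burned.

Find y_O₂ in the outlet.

Stoichiometric O₂ = 0.5 × 136 = 68 kmol; O₂ fed = 68 × 1.102 = 74.94 kmol.
Fuel reacted = 0.903 × 136 → ξ = 122.8 kmol.
Outlet (n = n₀ + ν ξ):
  H₂: 136 − 1(122.8) = 13.19
  O₂: 74.94 − 0.5(122.8) = 13.53
  H₂O: 0 + 1(122.8) = 122.8
Total out = 149.5 kmol; y_O₂ = 13.53 / 149.5 = 0.0905.

0.0905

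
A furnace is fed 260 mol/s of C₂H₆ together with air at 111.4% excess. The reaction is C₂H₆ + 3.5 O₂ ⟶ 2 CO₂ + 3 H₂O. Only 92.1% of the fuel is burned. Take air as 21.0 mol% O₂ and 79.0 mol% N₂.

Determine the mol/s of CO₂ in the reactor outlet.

479 mol/s

Stoichiometric O₂ = 3.5 × 260 = 910 mol/s; O₂ fed = 910 × 2.114 = 1924 mol/s.
N₂ fed = 1924 × 79/21 = 7237 mol/s.
Fuel reacted = 0.921 × 260 → ξ = 239.5 mol/s.
Outlet (n = n₀ + ν ξ):
  C₂H₆: 260 − 1(239.5) = 20.54
  O₂: 1924 − 3.5(239.5) = 1086
  N₂: 7237 (inert)
  CO₂: 0 + 2(239.5) = 478.9
  H₂O: 0 + 3(239.5) = 718.4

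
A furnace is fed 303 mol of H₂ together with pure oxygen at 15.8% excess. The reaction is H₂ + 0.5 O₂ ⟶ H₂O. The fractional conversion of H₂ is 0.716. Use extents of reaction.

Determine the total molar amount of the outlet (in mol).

370 mol

Stoichiometric O₂ = 0.5 × 303 = 151.5 mol; O₂ fed = 151.5 × 1.158 = 175.4 mol.
Fuel reacted = 0.716 × 303 → ξ = 216.9 mol.
Outlet (n = n₀ + ν ξ):
  H₂: 303 − 1(216.9) = 86.05
  O₂: 175.4 − 0.5(216.9) = 66.96
  H₂O: 0 + 1(216.9) = 216.9
Total out = 86.05 + 66.96 + 216.9 = 370 mol.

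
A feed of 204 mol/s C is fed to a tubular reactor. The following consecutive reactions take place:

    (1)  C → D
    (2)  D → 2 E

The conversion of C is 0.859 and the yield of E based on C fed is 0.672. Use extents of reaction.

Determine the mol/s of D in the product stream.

Conversion of C: C consumed = 1ξ₁ = 0.859 × 204 → ξ₁ = 175.2 mol/s.
Yield of E: 2ξ₂ / 204 = 0.672 → ξ₂ = 68.54 mol/s.
Outlet amounts (n = n₀ + Σ ν·ξ):
  C: 204 − 1(175.2) = 28.76
  D: 0 + 1(175.2) − 1(68.54) = 106.7
  E: 0 + 2(68.54) = 137.1

107 mol/s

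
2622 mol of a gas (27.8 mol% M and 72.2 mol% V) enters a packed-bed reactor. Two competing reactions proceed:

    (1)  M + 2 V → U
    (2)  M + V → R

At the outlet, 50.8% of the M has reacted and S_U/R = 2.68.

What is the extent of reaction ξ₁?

Conversion of M: M consumed = 0.508 × 728.9 = 370.3 mol = 1ξ₁ + 1ξ₂.
Selectivity: 1ξ₁ / (1ξ₂) = 2.68 → ξ₁ = 2.68 ξ₂.
Substitute: (1·2.68 + 1) ξ₂ = 370.3 → ξ₂ = 100.6 mol, ξ₁ = 269.7 mol.
Outlet amounts (n = n₀ + Σ ν·ξ):
  M: 728.9 − 1(269.7) − 1(100.6) = 358.6
  V: 1893 − 2(269.7) − 1(100.6) = 1253
  U: 0 + 1(269.7) = 269.7
  R: 0 + 1(100.6) = 100.6

ξ₁ = 270 mol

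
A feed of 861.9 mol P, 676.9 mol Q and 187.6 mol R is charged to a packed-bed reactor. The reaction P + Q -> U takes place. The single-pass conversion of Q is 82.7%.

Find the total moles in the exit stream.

1170 mol

Q reacted = 0.827 × 676.9 = 559.8 mol; ν_Q = −1, so ξ = 559.8/1 = 559.8 mol.
Outlet amounts (n = n₀ + ν ξ):
  P: 861.9 − 1(559.8) = 302.1
  Q: 676.9 − 1(559.8) = 117.1
  U: 0 + 1(559.8) = 559.8
  R: 187.6 (inert)
Total out = 302.1 + 117.1 + 559.8 + 187.6 = 1167 mol.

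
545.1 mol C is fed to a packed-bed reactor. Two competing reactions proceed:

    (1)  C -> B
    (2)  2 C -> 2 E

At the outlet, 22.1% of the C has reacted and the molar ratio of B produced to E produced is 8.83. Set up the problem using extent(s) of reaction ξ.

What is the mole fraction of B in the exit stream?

Conversion of C: C consumed = 0.221 × 545.1 = 120.5 mol = 1ξ₁ + 2ξ₂.
Selectivity: 1ξ₁ / (2ξ₂) = 8.83 → ξ₁ = 17.66 ξ₂.
Substitute: (1·17.66 + 2) ξ₂ = 120.5 → ξ₂ = 6.128 mol, ξ₁ = 108.2 mol.
Outlet amounts (n = n₀ + Σ ν·ξ):
  C: 545.1 − 1(108.2) − 2(6.128) = 424.6
  B: 0 + 1(108.2) = 108.2
  E: 0 + 2(6.128) = 12.26
Total out = 545.1 mol; y_B = 108.2 / 545.1 = 0.1985.

0.199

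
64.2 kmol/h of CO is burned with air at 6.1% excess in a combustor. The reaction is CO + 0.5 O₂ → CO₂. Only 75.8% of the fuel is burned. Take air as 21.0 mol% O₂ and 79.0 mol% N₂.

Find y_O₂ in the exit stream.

0.0481

Stoichiometric O₂ = 0.5 × 64.2 = 32.1 kmol/h; O₂ fed = 32.1 × 1.061 = 34.06 kmol/h.
N₂ fed = 34.06 × 79/21 = 128.1 kmol/h.
Fuel reacted = 0.758 × 64.2 → ξ = 48.66 kmol/h.
Outlet (n = n₀ + ν ξ):
  CO: 64.2 − 1(48.66) = 15.54
  O₂: 34.06 − 0.5(48.66) = 9.726
  N₂: 128.1 (inert)
  CO₂: 0 + 1(48.66) = 48.66
Total out = 202 kmol/h; y_O₂ = 9.726 / 202 = 0.04814.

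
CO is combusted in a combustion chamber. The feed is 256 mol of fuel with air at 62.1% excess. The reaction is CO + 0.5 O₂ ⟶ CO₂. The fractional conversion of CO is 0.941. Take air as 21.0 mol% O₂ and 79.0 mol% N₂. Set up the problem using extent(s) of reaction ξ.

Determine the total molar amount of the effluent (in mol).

Stoichiometric O₂ = 0.5 × 256 = 128 mol; O₂ fed = 128 × 1.621 = 207.5 mol.
N₂ fed = 207.5 × 79/21 = 780.6 mol.
Fuel reacted = 0.941 × 256 → ξ = 240.9 mol.
Outlet (n = n₀ + ν ξ):
  CO: 256 − 1(240.9) = 15.1
  O₂: 207.5 − 0.5(240.9) = 87.04
  N₂: 780.6 (inert)
  CO₂: 0 + 1(240.9) = 240.9
Total out = 15.1 + 87.04 + 780.6 + 240.9 = 1124 mol.

1120 mol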